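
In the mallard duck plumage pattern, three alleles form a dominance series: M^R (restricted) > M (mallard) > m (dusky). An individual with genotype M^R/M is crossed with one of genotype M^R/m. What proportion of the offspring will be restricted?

Cross: M^R/M × M^R/m
Allele dominance: M^R > M > m
Offspring genotypes: 1 M^R/M^R, 1 M^R/m, 1 M^R/M, 1 M/m
Phenotype counts: 3 restricted, 1 mallard
restricted: 3 out of 4
Probability: 3/4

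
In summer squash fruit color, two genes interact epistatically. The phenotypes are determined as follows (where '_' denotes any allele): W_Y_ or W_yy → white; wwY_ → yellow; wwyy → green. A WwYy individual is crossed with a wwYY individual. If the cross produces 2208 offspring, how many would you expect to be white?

Cross: WwYy × wwYY — consider each gene separately:
W gene: Ww × ww → 2 Ww, 2 ww → 2 W_ : 2 ww (out of 4)
Y gene: Yy × YY → 2 YY, 2 Yy → 4 Y_ (out of 4)
Genotype classes (out of 4 × 4 = 16): W_Y_ = 2×4 = 8; wwY_ = 2×4 = 8
Apply the phenotype rules: W_Y_ (8) → white; wwY_ (8) → yellow
Phenotype counts (out of 16): 8 white, 8 yellow
white: 8 out of 16 → fraction 1/2
Expected count = 1/2 × 2208 = 1104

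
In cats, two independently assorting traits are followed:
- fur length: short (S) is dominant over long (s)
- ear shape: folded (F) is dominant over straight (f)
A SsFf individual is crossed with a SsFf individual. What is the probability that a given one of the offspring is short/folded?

Dihybrid cross SsFf × SsFf — consider each gene separately:
fur length: Ss × Ss → 1 SS, 2 Ss, 1 ss → 3 S_ : 1 ss (out of 4)
ear shape: Ff × Ff → 1 FF, 2 Ff, 1 ff → 3 F_ : 1 ff (out of 4)
Combine (counts out of 4 × 4 = 16): short/folded (S_F_) = 3×3 = 9; short/straight (S_ff) = 3×1 = 3; long/folded (ssF_) = 1×3 = 3; long/straight (ssff) = 1×1 = 1
Phenotype counts (out of 16): 9 short/folded, 3 short/straight, 3 long/folded, 1 long/straight
short/folded: 9 out of 16
Probability: 9/16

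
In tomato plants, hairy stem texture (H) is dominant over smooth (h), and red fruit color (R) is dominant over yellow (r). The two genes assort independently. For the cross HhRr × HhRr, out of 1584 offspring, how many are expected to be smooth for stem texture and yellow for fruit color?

Dihybrid cross HhRr × HhRr — consider each gene separately:
stem texture: Hh × Hh → 1 HH, 2 Hh, 1 hh → 3 H_ : 1 hh (out of 4)
fruit color: Rr × Rr → 1 RR, 2 Rr, 1 rr → 3 R_ : 1 rr (out of 4)
Looking for: smooth (hh) and yellow (rr)
P(smooth) = 1/4, P(yellow) = 1/4
P(both) = 1/4 × 1/4 = 1/16
Expected count = 1/16 × 1584 = 99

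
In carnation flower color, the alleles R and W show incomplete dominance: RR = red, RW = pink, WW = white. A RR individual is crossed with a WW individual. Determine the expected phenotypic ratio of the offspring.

Punnett square for RR × WW:
Offspring genotypes: 4 RW
Phenotype counts: 4 pink
Ratio: all pink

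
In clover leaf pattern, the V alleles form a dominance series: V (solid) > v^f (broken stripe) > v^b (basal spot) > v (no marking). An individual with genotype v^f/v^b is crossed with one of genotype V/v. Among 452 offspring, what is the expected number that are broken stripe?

Cross: v^f/v^b × V/v
Allele dominance: V > v^f > v^b > v
Offspring genotypes: 1 V/v^f, 1 v^f/v, 1 V/v^b, 1 v^b/v
Phenotype counts: 2 solid, 1 broken stripe, 1 basal spot
broken stripe: 1 out of 4 → fraction 1/4
Expected count = 1/4 × 452 = 113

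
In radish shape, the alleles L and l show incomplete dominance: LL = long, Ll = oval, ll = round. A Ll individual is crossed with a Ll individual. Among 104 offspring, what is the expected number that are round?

Punnett square for Ll × Ll:
Offspring genotypes: 1 LL, 2 Ll, 1 ll
Phenotype counts: 1 long, 2 oval, 1 round
round: 1 out of 4 → fraction 1/4
Expected count = 1/4 × 104 = 26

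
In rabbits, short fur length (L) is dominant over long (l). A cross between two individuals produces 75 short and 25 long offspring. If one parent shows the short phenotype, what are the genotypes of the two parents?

Observed offspring: 75 short, 25 long
The observed ratio simplifies to 3:1. Long (ll) offspring appear, so each parent must contribute one l allele. The parent stated to show short carries L, so it is Ll. The other parent is then either Ll or ll: Ll × ll would give a 1:1 split, whereas Ll × Ll gives 3:1 — matching the data. So both parents are heterozygous (Ll × Ll).
Parent genotypes: Ll × Ll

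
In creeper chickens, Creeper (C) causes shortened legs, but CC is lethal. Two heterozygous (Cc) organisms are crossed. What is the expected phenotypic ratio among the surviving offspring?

Cross: Cc × Cc
Punnett square offspring (before lethality): 1 CC, 2 Cc, 1 cc
The CC genotype is lethal (embryos die); surviving offspring: 2 Cc, 1 cc
Ratio: 2 creeper : 1 normal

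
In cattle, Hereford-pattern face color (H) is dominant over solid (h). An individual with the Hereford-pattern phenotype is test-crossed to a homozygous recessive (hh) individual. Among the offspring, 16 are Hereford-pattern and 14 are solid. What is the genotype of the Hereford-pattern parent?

Test cross: ? × hh
Offspring: 16 Hereford-pattern, 14 solid — approximately 1:1.
A 1:1 ratio in a test cross indicates the unknown parent is heterozygous (Hh).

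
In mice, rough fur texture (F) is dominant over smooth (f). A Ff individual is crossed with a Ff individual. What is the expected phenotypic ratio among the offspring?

Punnett square for Ff × Ff:
Offspring genotypes: 1 FF, 2 Ff, 1 ff
rough: 3, smooth: 1
Ratio: 3:1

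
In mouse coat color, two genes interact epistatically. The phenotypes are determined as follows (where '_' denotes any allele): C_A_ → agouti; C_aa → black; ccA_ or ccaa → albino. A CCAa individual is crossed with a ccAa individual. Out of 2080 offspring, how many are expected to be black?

Cross: CCAa × ccAa — consider each gene separately:
C gene: CC × cc → 4 Cc → 4 C_ (out of 4)
A gene: Aa × Aa → 1 AA, 2 Aa, 1 aa → 3 A_ : 1 aa (out of 4)
Genotype classes (out of 4 × 4 = 16): C_A_ = 4×3 = 12; C_aa = 4×1 = 4
Apply the phenotype rules: C_A_ (12) → agouti; C_aa (4) → black
Phenotype counts (out of 16): 12 agouti, 4 black
black: 4 out of 16 → fraction 1/4
Expected count = 1/4 × 2080 = 520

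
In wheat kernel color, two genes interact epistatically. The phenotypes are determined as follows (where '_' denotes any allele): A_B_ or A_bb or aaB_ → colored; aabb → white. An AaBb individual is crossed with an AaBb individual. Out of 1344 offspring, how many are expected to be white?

Cross: AaBb × AaBb — consider each gene separately:
A gene: Aa × Aa → 1 AA, 2 Aa, 1 aa → 3 A_ : 1 aa (out of 4)
B gene: Bb × Bb → 1 BB, 2 Bb, 1 bb → 3 B_ : 1 bb (out of 4)
Genotype classes (out of 4 × 4 = 16): A_B_ = 3×3 = 9; A_bb = 3×1 = 3; aaB_ = 1×3 = 3; aabb = 1×1 = 1
Apply the phenotype rules: A_B_ (9) + A_bb (3) + aaB_ (3) → colored; aabb (1) → white
Phenotype counts (out of 16): 15 colored, 1 white
white: 1 out of 16 → fraction 1/16
Expected count = 1/16 × 1344 = 84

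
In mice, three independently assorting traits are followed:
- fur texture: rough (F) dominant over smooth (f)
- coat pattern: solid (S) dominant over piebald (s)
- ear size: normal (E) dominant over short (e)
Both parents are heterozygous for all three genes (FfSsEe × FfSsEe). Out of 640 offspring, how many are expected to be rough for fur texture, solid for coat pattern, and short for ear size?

Trihybrid cross: FfSsEe × FfSsEe
Each trait segregates independently with a 3:1 phenotypic ratio, so each gene contributes 3/4 (dominant) or 1/4 (recessive).
Target: rough (fur texture), solid (coat pattern), short (ear size)
Probability = product of independent per-trait probabilities
= 3/4 × 3/4 × 1/4 = 9/64
Expected count = 9/64 × 640 = 90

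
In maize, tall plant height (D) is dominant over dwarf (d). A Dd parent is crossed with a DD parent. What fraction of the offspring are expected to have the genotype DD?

Punnett square for Dd × DD:
Offspring genotypes: 2 DD, 2 Dd
Total offspring: 4
Count with target: 2
Probability: 2/4 = 1/2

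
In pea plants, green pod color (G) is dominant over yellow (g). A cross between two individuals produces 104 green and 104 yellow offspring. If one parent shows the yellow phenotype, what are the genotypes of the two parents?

Observed offspring: 104 green, 104 yellow
The observed ratio simplifies to 1:1. One parent shows yellow, so its genotype must be gg. A 1:1 offspring split requires the other parent to be heterozygous (Gg).
Parent genotypes: gg × Gg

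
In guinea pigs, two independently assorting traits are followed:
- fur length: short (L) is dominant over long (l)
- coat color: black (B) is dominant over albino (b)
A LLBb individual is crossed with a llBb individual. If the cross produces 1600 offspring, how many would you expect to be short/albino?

Dihybrid cross LLBb × llBb — consider each gene separately:
fur length: LL × ll → 4 Ll → 4 L_ (out of 4)
coat color: Bb × Bb → 1 BB, 2 Bb, 1 bb → 3 B_ : 1 bb (out of 4)
Combine (counts out of 4 × 4 = 16): short/black (L_B_) = 4×3 = 12; short/albino (L_bb) = 4×1 = 4
Phenotype counts (out of 16): 12 short/black, 4 short/albino
short/albino: 4 out of 16 → fraction 1/4
Expected count = 1/4 × 1600 = 400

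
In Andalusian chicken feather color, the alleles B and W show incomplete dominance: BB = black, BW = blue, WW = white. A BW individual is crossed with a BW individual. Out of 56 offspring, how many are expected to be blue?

Punnett square for BW × BW:
Offspring genotypes: 1 BB, 2 BW, 1 WW
Phenotype counts: 1 black, 2 blue, 1 white
blue: 2 out of 4 → fraction 1/2
Expected count = 1/2 × 56 = 28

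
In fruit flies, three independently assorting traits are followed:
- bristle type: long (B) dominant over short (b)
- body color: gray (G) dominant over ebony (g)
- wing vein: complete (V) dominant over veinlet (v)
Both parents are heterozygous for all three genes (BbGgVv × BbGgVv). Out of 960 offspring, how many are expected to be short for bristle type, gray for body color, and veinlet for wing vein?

Trihybrid cross: BbGgVv × BbGgVv
Each trait segregates independently with a 3:1 phenotypic ratio, so each gene contributes 3/4 (dominant) or 1/4 (recessive).
Target: short (bristle type), gray (body color), veinlet (wing vein)
Probability = product of independent per-trait probabilities
= 1/4 × 3/4 × 1/4 = 3/64
Expected count = 3/64 × 960 = 45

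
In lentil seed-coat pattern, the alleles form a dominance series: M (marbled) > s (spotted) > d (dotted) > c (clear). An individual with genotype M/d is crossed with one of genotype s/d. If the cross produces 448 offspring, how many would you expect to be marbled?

Cross: M/d × s/d
Allele dominance: M > s > d > c
Offspring genotypes: 1 M/s, 1 M/d, 1 s/d, 1 d/d
Phenotype counts: 2 marbled, 1 spotted, 1 dotted
marbled: 2 out of 4 → fraction 1/2
Expected count = 1/2 × 448 = 224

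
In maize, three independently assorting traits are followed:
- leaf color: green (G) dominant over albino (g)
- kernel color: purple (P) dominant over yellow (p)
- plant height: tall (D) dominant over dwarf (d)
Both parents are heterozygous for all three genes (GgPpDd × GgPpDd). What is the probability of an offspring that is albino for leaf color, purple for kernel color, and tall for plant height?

Trihybrid cross: GgPpDd × GgPpDd
Each trait segregates independently with a 3:1 phenotypic ratio, so each gene contributes 3/4 (dominant) or 1/4 (recessive).
Target: albino (leaf color), purple (kernel color), tall (plant height)
Probability = product of independent per-trait probabilities
= 1/4 × 3/4 × 3/4 = 9/64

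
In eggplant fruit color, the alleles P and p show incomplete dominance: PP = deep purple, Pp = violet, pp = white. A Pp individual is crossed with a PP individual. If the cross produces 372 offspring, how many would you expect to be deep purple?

Punnett square for Pp × PP:
Offspring genotypes: 2 PP, 2 Pp
Phenotype counts: 2 deep purple, 2 violet
deep purple: 2 out of 4 → fraction 1/2
Expected count = 1/2 × 372 = 186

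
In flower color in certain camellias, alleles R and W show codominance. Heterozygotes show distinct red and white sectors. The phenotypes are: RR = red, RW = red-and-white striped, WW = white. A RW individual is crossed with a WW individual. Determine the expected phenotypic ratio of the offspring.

Punnett square for RW × WW:
Offspring genotypes: 2 RW, 2 WW
Phenotype counts: 2 red-and-white striped, 2 white
Ratio: 1 red-and-white striped : 1 white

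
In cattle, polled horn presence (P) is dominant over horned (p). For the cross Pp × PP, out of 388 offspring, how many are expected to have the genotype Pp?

Punnett square for Pp × PP:
Offspring genotypes: 2 PP, 2 Pp
Total offspring: 4
Count with target: 2
Probability: 2/4 = 1/2
Expected count = 1/2 × 388 = 194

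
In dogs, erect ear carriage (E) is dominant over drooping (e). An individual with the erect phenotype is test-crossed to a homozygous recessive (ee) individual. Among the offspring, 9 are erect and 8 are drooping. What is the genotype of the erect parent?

Test cross: ? × ee
Offspring: 9 erect, 8 drooping — approximately 1:1.
A 1:1 ratio in a test cross indicates the unknown parent is heterozygous (Ee).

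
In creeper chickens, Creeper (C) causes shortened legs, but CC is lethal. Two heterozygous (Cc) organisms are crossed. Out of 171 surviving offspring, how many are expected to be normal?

Cross: Cc × Cc
Punnett square offspring (before lethality): 1 CC, 2 Cc, 1 cc
The CC genotype is lethal (embryos die); surviving offspring: 2 Cc, 1 cc
normal: 1 out of 3 → fraction 1/3
Expected count = 1/3 × 171 = 57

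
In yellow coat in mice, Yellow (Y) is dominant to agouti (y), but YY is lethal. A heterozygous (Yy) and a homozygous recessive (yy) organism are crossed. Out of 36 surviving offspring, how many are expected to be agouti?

Cross: Yy × yy
Punnett square offspring (before lethality): 2 Yy, 2 yy
No YY offspring are produced in this cross.
agouti: 2 out of 4 → fraction 1/2
Expected count = 1/2 × 36 = 18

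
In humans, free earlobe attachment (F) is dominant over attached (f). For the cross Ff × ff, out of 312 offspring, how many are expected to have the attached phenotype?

Punnett square for Ff × ff:
Offspring genotypes: 2 Ff, 2 ff
Total offspring: 4
Count with target: 2
Probability: 2/4 = 1/2
Expected count = 1/2 × 312 = 156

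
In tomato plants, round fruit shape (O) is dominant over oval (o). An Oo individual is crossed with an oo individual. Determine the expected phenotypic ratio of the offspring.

Punnett square for Oo × oo:
Offspring genotypes: 2 Oo, 2 oo
round: 2, oval: 2
Ratio: 1:1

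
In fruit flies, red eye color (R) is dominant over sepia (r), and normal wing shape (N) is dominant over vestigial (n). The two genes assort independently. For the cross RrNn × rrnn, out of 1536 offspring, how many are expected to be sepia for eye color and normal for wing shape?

Dihybrid cross RrNn × rrnn — consider each gene separately:
eye color: Rr × rr → 2 Rr, 2 rr → 2 R_ : 2 rr (out of 4)
wing shape: Nn × nn → 2 Nn, 2 nn → 2 N_ : 2 nn (out of 4)
Looking for: sepia (rr) and normal (N_)
P(sepia) = 2/4, P(normal) = 2/4
P(both) = 2/4 × 2/4 = 4/16 = 1/4
Expected count = 1/4 × 1536 = 384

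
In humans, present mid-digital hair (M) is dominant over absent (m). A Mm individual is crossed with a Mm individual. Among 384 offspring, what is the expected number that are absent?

Punnett square for Mm × Mm:
Offspring genotypes: 1 MM, 2 Mm, 1 mm
present: 3, absent: 1
absent: 1 out of 4 → fraction 1/4
Expected count = 1/4 × 384 = 96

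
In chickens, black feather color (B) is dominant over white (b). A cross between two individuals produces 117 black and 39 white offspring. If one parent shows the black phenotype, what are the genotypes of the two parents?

Observed offspring: 117 black, 39 white
The observed ratio simplifies to 3:1. White (bb) offspring appear, so each parent must contribute one b allele. The parent stated to show black carries B, so it is Bb. The other parent is then either Bb or bb: Bb × bb would give a 1:1 split, whereas Bb × Bb gives 3:1 — matching the data. So both parents are heterozygous (Bb × Bb).
Parent genotypes: Bb × Bb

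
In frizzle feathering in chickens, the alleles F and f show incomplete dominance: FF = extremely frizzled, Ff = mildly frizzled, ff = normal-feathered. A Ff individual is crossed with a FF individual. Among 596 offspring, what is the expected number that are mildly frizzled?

Punnett square for Ff × FF:
Offspring genotypes: 2 FF, 2 Ff
Phenotype counts: 2 extremely frizzled, 2 mildly frizzled
mildly frizzled: 2 out of 4 → fraction 1/2
Expected count = 1/2 × 596 = 298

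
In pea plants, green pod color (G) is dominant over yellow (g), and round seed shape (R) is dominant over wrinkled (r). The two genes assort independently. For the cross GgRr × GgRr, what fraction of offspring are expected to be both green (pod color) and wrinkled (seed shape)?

Dihybrid cross GgRr × GgRr — consider each gene separately:
pod color: Gg × Gg → 1 GG, 2 Gg, 1 gg → 3 G_ : 1 gg (out of 4)
seed shape: Rr × Rr → 1 RR, 2 Rr, 1 rr → 3 R_ : 1 rr (out of 4)
Looking for: green (G_) and wrinkled (rr)
P(green) = 3/4, P(wrinkled) = 1/4
P(both) = 3/4 × 1/4 = 3/16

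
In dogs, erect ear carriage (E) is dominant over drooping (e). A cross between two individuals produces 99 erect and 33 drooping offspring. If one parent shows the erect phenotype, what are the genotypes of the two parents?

Observed offspring: 99 erect, 33 drooping
The observed ratio simplifies to 3:1. Drooping (ee) offspring appear, so each parent must contribute one e allele. The parent stated to show erect carries E, so it is Ee. The other parent is then either Ee or ee: Ee × ee would give a 1:1 split, whereas Ee × Ee gives 3:1 — matching the data. So both parents are heterozygous (Ee × Ee).
Parent genotypes: Ee × Ee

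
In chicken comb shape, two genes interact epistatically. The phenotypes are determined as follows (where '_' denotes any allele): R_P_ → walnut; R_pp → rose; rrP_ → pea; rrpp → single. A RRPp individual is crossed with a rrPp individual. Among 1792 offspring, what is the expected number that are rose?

Cross: RRPp × rrPp — consider each gene separately:
R gene: RR × rr → 4 Rr → 4 R_ (out of 4)
P gene: Pp × Pp → 1 PP, 2 Pp, 1 pp → 3 P_ : 1 pp (out of 4)
Genotype classes (out of 4 × 4 = 16): R_P_ = 4×3 = 12; R_pp = 4×1 = 4
Apply the phenotype rules: R_P_ (12) → walnut; R_pp (4) → rose
Phenotype counts (out of 16): 12 walnut, 4 rose
rose: 4 out of 16 → fraction 1/4
Expected count = 1/4 × 1792 = 448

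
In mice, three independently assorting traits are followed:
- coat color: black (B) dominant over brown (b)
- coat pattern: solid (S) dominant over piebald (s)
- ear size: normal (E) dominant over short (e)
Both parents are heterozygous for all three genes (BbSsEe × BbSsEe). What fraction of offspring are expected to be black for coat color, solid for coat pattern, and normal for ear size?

Trihybrid cross: BbSsEe × BbSsEe
Each trait segregates independently with a 3:1 phenotypic ratio, so each gene contributes 3/4 (dominant) or 1/4 (recessive).
Target: black (coat color), solid (coat pattern), normal (ear size)
Probability = product of independent per-trait probabilities
= 3/4 × 3/4 × 3/4 = 27/64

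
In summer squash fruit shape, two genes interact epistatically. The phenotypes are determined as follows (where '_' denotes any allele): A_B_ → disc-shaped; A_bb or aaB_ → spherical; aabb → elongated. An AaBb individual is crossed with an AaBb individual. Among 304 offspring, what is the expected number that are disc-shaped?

Cross: AaBb × AaBb — consider each gene separately:
A gene: Aa × Aa → 1 AA, 2 Aa, 1 aa → 3 A_ : 1 aa (out of 4)
B gene: Bb × Bb → 1 BB, 2 Bb, 1 bb → 3 B_ : 1 bb (out of 4)
Genotype classes (out of 4 × 4 = 16): A_B_ = 3×3 = 9; A_bb = 3×1 = 3; aaB_ = 1×3 = 3; aabb = 1×1 = 1
Apply the phenotype rules: A_B_ (9) → disc-shaped; A_bb (3) + aaB_ (3) → spherical; aabb (1) → elongated
Phenotype counts (out of 16): 9 disc-shaped, 6 spherical, 1 elongated
disc-shaped: 9 out of 16 → fraction 9/16
Expected count = 9/16 × 304 = 171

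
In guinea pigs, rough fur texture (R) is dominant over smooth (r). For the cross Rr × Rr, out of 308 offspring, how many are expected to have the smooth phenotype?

Punnett square for Rr × Rr:
Offspring genotypes: 1 RR, 2 Rr, 1 rr
Total offspring: 4
Count with target: 1
Probability: 1/4
Expected count = 1/4 × 308 = 77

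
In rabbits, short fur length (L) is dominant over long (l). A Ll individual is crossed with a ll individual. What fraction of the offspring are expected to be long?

Punnett square for Ll × ll:
Offspring genotypes: 2 Ll, 2 ll
short: 2, long: 2
long: 2 out of 4
Probability: 2/4 = 1/2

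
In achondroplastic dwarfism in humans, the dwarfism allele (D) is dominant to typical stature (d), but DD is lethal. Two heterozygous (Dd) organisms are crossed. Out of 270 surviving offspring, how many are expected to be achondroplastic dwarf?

Cross: Dd × Dd
Punnett square offspring (before lethality): 1 DD, 2 Dd, 1 dd
The DD genotype is lethal (embryos die); surviving offspring: 2 Dd, 1 dd
achondroplastic dwarf: 2 out of 3 → fraction 2/3
Expected count = 2/3 × 270 = 180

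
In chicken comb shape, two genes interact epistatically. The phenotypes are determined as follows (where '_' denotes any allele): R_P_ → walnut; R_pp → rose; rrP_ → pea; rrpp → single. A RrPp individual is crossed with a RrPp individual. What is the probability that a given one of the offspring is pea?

Cross: RrPp × RrPp — consider each gene separately:
R gene: Rr × Rr → 1 RR, 2 Rr, 1 rr → 3 R_ : 1 rr (out of 4)
P gene: Pp × Pp → 1 PP, 2 Pp, 1 pp → 3 P_ : 1 pp (out of 4)
Genotype classes (out of 4 × 4 = 16): R_P_ = 3×3 = 9; R_pp = 3×1 = 3; rrP_ = 1×3 = 3; rrpp = 1×1 = 1
Apply the phenotype rules: R_P_ (9) → walnut; R_pp (3) → rose; rrP_ (3) → pea; rrpp (1) → single
Phenotype counts (out of 16): 9 walnut, 3 rose, 3 pea, 1 single
pea: 3 out of 16
Probability: 3/16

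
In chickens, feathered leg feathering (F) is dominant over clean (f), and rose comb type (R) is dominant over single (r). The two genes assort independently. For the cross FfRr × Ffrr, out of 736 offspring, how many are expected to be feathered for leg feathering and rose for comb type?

Dihybrid cross FfRr × Ffrr — consider each gene separately:
leg feathering: Ff × Ff → 1 FF, 2 Ff, 1 ff → 3 F_ : 1 ff (out of 4)
comb type: Rr × rr → 2 Rr, 2 rr → 2 R_ : 2 rr (out of 4)
Looking for: feathered (F_) and rose (R_)
P(feathered) = 3/4, P(rose) = 2/4
P(both) = 3/4 × 2/4 = 6/16 = 3/8
Expected count = 3/8 × 736 = 276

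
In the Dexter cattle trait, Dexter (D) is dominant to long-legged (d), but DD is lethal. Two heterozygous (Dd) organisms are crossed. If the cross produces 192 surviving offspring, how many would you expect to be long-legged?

Cross: Dd × Dd
Punnett square offspring (before lethality): 1 DD, 2 Dd, 1 dd
The DD genotype is lethal (embryos die); surviving offspring: 2 Dd, 1 dd
long-legged: 1 out of 3 → fraction 1/3
Expected count = 1/3 × 192 = 64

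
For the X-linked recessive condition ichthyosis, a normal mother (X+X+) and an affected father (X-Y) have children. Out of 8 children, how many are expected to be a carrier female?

Cross: X+X+ × X-Y
Offspring: 2 X+X-, 2 X+Y
Probability of a carrier female: 2/4 = 1/2
Expected count = 1/2 × 8 = 4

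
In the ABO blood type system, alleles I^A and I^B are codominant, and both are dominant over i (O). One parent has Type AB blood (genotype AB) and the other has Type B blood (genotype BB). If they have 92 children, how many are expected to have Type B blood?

Cross: AB × BB
Possible offspring genotypes: 2 AB, 2 BB
Blood type counts: 2 Type AB, 2 Type B
Probability of Type B: 2/4 = 1/2
Expected count = 1/2 × 92 = 46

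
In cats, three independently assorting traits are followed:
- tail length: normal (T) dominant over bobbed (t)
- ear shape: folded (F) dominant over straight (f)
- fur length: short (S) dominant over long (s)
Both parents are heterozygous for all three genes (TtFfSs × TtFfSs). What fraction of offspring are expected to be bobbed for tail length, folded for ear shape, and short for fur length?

Trihybrid cross: TtFfSs × TtFfSs
Each trait segregates independently with a 3:1 phenotypic ratio, so each gene contributes 3/4 (dominant) or 1/4 (recessive).
Target: bobbed (tail length), folded (ear shape), short (fur length)
Probability = product of independent per-trait probabilities
= 1/4 × 3/4 × 3/4 = 9/64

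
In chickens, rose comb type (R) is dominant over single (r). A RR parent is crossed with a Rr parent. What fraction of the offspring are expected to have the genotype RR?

Punnett square for RR × Rr:
Offspring genotypes: 2 RR, 2 Rr
Total offspring: 4
Count with target: 2
Probability: 2/4 = 1/2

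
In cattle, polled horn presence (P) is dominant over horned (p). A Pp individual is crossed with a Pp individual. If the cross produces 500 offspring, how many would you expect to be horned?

Punnett square for Pp × Pp:
Offspring genotypes: 1 PP, 2 Pp, 1 pp
polled: 3, horned: 1
horned: 1 out of 4 → fraction 1/4
Expected count = 1/4 × 500 = 125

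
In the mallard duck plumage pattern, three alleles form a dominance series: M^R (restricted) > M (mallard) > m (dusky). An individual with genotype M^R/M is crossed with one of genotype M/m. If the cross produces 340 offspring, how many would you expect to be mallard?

Cross: M^R/M × M/m
Allele dominance: M^R > M > m
Offspring genotypes: 1 M^R/M, 1 M^R/m, 1 M/M, 1 M/m
Phenotype counts: 2 restricted, 2 mallard
mallard: 2 out of 4 → fraction 1/2
Expected count = 1/2 × 340 = 170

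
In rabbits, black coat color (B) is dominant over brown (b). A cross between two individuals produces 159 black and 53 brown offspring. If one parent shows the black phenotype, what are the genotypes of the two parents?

Observed offspring: 159 black, 53 brown
The observed ratio simplifies to 3:1. Brown (bb) offspring appear, so each parent must contribute one b allele. The parent stated to show black carries B, so it is Bb. The other parent is then either Bb or bb: Bb × bb would give a 1:1 split, whereas Bb × Bb gives 3:1 — matching the data. So both parents are heterozygous (Bb × Bb).
Parent genotypes: Bb × Bb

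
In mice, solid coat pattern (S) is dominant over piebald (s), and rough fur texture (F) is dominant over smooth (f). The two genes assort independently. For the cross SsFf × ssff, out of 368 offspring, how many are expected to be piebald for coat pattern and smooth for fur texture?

Dihybrid cross SsFf × ssff — consider each gene separately:
coat pattern: Ss × ss → 2 Ss, 2 ss → 2 S_ : 2 ss (out of 4)
fur texture: Ff × ff → 2 Ff, 2 ff → 2 F_ : 2 ff (out of 4)
Looking for: piebald (ss) and smooth (ff)
P(piebald) = 2/4, P(smooth) = 2/4
P(both) = 2/4 × 2/4 = 4/16 = 1/4
Expected count = 1/4 × 368 = 92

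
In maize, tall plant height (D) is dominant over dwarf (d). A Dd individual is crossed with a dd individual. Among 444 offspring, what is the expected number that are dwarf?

Punnett square for Dd × dd:
Offspring genotypes: 2 Dd, 2 dd
tall: 2, dwarf: 2
dwarf: 2 out of 4 → fraction 1/2
Expected count = 1/2 × 444 = 222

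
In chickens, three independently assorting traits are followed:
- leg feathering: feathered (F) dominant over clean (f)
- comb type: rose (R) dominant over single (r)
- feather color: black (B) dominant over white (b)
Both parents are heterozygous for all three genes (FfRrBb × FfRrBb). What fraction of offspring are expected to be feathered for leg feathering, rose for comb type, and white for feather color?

Trihybrid cross: FfRrBb × FfRrBb
Each trait segregates independently with a 3:1 phenotypic ratio, so each gene contributes 3/4 (dominant) or 1/4 (recessive).
Target: feathered (leg feathering), rose (comb type), white (feather color)
Probability = product of independent per-trait probabilities
= 3/4 × 3/4 × 1/4 = 9/64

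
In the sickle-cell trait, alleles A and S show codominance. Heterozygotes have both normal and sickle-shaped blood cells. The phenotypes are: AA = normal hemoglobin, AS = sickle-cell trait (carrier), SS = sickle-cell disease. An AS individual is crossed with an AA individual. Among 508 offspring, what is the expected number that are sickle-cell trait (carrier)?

Punnett square for AS × AA:
Offspring genotypes: 2 AA, 2 AS
Phenotype counts: 2 normal hemoglobin, 2 sickle-cell trait (carrier)
sickle-cell trait (carrier): 2 out of 4 → fraction 1/2
Expected count = 1/2 × 508 = 254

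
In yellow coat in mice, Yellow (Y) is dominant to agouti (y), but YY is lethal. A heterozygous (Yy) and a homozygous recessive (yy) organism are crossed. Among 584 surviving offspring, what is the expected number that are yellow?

Cross: Yy × yy
Punnett square offspring (before lethality): 2 Yy, 2 yy
No YY offspring are produced in this cross.
yellow: 2 out of 4 → fraction 1/2
Expected count = 1/2 × 584 = 292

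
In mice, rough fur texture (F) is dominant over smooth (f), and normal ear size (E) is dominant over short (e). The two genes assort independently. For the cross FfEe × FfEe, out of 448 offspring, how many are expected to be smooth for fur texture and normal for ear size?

Dihybrid cross FfEe × FfEe — consider each gene separately:
fur texture: Ff × Ff → 1 FF, 2 Ff, 1 ff → 3 F_ : 1 ff (out of 4)
ear size: Ee × Ee → 1 EE, 2 Ee, 1 ee → 3 E_ : 1 ee (out of 4)
Looking for: smooth (ff) and normal (E_)
P(smooth) = 1/4, P(normal) = 3/4
P(both) = 1/4 × 3/4 = 3/16
Expected count = 3/16 × 448 = 84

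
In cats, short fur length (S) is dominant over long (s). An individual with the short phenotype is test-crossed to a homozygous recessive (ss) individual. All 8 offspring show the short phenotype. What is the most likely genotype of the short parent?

Test cross: ? × ss
All offspring are short.
If the unknown parent were heterozygous (Ss), about half of 8 offspring would be long; none are. The unknown parent is most likely homozygous dominant (SS).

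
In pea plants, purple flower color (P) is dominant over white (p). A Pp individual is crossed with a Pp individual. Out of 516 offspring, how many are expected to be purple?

Punnett square for Pp × Pp:
Offspring genotypes: 1 PP, 2 Pp, 1 pp
purple: 3, white: 1
purple: 3 out of 4 → fraction 3/4
Expected count = 3/4 × 516 = 387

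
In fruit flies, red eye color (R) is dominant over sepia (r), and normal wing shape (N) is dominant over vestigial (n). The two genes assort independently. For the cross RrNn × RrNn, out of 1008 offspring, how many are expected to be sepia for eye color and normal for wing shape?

Dihybrid cross RrNn × RrNn — consider each gene separately:
eye color: Rr × Rr → 1 RR, 2 Rr, 1 rr → 3 R_ : 1 rr (out of 4)
wing shape: Nn × Nn → 1 NN, 2 Nn, 1 nn → 3 N_ : 1 nn (out of 4)
Looking for: sepia (rr) and normal (N_)
P(sepia) = 1/4, P(normal) = 3/4
P(both) = 1/4 × 3/4 = 3/16
Expected count = 3/16 × 1008 = 189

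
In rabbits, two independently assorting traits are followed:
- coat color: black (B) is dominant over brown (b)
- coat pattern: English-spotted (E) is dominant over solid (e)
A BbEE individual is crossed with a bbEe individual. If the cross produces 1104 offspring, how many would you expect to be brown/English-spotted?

Dihybrid cross BbEE × bbEe — consider each gene separately:
coat color: Bb × bb → 2 Bb, 2 bb → 2 B_ : 2 bb (out of 4)
coat pattern: EE × Ee → 2 EE, 2 Ee → 4 E_ (out of 4)
Combine (counts out of 4 × 4 = 16): black/English-spotted (B_E_) = 2×4 = 8; brown/English-spotted (bbE_) = 2×4 = 8
Phenotype counts (out of 16): 8 black/English-spotted, 8 brown/English-spotted
brown/English-spotted: 8 out of 16 → fraction 1/2
Expected count = 1/2 × 1104 = 552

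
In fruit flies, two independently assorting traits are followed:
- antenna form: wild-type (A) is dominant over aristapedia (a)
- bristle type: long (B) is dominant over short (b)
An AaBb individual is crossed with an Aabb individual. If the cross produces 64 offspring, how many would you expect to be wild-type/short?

Dihybrid cross AaBb × Aabb — consider each gene separately:
antenna form: Aa × Aa → 1 AA, 2 Aa, 1 aa → 3 A_ : 1 aa (out of 4)
bristle type: Bb × bb → 2 Bb, 2 bb → 2 B_ : 2 bb (out of 4)
Combine (counts out of 4 × 4 = 16): wild-type/long (A_B_) = 3×2 = 6; wild-type/short (A_bb) = 3×2 = 6; aristapedia/long (aaB_) = 1×2 = 2; aristapedia/short (aabb) = 1×2 = 2
Phenotype counts (out of 16): 6 wild-type/long, 6 wild-type/short, 2 aristapedia/long, 2 aristapedia/short
wild-type/short: 6 out of 16 → fraction 3/8
Expected count = 3/8 × 64 = 24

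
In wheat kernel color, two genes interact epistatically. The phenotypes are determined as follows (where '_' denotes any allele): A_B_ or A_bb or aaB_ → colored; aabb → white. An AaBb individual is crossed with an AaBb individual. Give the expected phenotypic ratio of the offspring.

Cross: AaBb × AaBb — consider each gene separately:
A gene: Aa × Aa → 1 AA, 2 Aa, 1 aa → 3 A_ : 1 aa (out of 4)
B gene: Bb × Bb → 1 BB, 2 Bb, 1 bb → 3 B_ : 1 bb (out of 4)
Genotype classes (out of 4 × 4 = 16): A_B_ = 3×3 = 9; A_bb = 3×1 = 3; aaB_ = 1×3 = 3; aabb = 1×1 = 1
Apply the phenotype rules: A_B_ (9) + A_bb (3) + aaB_ (3) → colored; aabb (1) → white
Phenotype counts (out of 16): 15 colored, 1 white
Ratio: 15 colored : 1 white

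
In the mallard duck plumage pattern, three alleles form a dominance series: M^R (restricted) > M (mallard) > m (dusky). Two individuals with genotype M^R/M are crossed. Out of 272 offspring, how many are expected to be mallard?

Cross: M^R/M × M^R/M
Allele dominance: M^R > M > m
Offspring genotypes: 1 M^R/M^R, 2 M^R/M, 1 M/M
Phenotype counts: 3 restricted, 1 mallard
mallard: 1 out of 4 → fraction 1/4
Expected count = 1/4 × 272 = 68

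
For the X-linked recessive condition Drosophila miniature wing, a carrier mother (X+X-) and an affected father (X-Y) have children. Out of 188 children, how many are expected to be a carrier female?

Cross: X+X- × X-Y
Offspring: 1 X+X-, 1 X+Y, 1 X-X-, 1 X-Y
Probability of a carrier female: 1/4
Expected count = 1/4 × 188 = 47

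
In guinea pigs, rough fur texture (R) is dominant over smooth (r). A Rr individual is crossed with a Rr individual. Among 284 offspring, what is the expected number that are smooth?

Punnett square for Rr × Rr:
Offspring genotypes: 1 RR, 2 Rr, 1 rr
rough: 3, smooth: 1
smooth: 1 out of 4 → fraction 1/4
Expected count = 1/4 × 284 = 71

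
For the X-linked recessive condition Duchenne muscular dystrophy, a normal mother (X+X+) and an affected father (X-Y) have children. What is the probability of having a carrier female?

Cross: X+X+ × X-Y
Offspring: 2 X+X-, 2 X+Y
Probability of a carrier female: 2/4 = 1/2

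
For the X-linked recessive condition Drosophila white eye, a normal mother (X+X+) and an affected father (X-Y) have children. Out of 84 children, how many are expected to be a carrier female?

Cross: X+X+ × X-Y
Offspring: 2 X+X-, 2 X+Y
Probability of a carrier female: 2/4 = 1/2
Expected count = 1/2 × 84 = 42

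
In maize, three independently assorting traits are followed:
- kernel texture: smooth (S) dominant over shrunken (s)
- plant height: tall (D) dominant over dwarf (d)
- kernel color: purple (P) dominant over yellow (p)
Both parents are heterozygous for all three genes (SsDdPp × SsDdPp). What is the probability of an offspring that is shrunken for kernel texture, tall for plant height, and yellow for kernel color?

Trihybrid cross: SsDdPp × SsDdPp
Each trait segregates independently with a 3:1 phenotypic ratio, so each gene contributes 3/4 (dominant) or 1/4 (recessive).
Target: shrunken (kernel texture), tall (plant height), yellow (kernel color)
Probability = product of independent per-trait probabilities
= 1/4 × 3/4 × 1/4 = 3/64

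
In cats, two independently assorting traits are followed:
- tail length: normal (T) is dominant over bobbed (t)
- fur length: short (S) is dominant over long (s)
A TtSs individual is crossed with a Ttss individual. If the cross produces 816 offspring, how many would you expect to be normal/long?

Dihybrid cross TtSs × Ttss — consider each gene separately:
tail length: Tt × Tt → 1 TT, 2 Tt, 1 tt → 3 T_ : 1 tt (out of 4)
fur length: Ss × ss → 2 Ss, 2 ss → 2 S_ : 2 ss (out of 4)
Combine (counts out of 4 × 4 = 16): normal/short (T_S_) = 3×2 = 6; normal/long (T_ss) = 3×2 = 6; bobbed/short (ttS_) = 1×2 = 2; bobbed/long (ttss) = 1×2 = 2
Phenotype counts (out of 16): 6 normal/short, 6 normal/long, 2 bobbed/short, 2 bobbed/long
normal/long: 6 out of 16 → fraction 3/8
Expected count = 3/8 × 816 = 306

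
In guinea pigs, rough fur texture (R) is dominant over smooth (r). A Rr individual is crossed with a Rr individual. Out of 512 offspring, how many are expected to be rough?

Punnett square for Rr × Rr:
Offspring genotypes: 1 RR, 2 Rr, 1 rr
rough: 3, smooth: 1
rough: 3 out of 4 → fraction 3/4
Expected count = 3/4 × 512 = 384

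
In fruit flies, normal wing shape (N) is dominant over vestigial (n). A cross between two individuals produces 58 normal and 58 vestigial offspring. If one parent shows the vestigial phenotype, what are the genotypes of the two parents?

Observed offspring: 58 normal, 58 vestigial
The observed ratio simplifies to 1:1. One parent shows vestigial, so its genotype must be nn. A 1:1 offspring split requires the other parent to be heterozygous (Nn).
Parent genotypes: nn × Nn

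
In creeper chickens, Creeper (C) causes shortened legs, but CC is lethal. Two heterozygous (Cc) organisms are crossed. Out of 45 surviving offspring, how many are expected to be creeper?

Cross: Cc × Cc
Punnett square offspring (before lethality): 1 CC, 2 Cc, 1 cc
The CC genotype is lethal (embryos die); surviving offspring: 2 Cc, 1 cc
creeper: 2 out of 3 → fraction 2/3
Expected count = 2/3 × 45 = 30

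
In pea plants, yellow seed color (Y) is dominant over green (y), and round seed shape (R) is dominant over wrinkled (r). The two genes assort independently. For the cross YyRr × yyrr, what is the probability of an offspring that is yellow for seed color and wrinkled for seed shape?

Dihybrid cross YyRr × yyrr — consider each gene separately:
seed color: Yy × yy → 2 Yy, 2 yy → 2 Y_ : 2 yy (out of 4)
seed shape: Rr × rr → 2 Rr, 2 rr → 2 R_ : 2 rr (out of 4)
Looking for: yellow (Y_) and wrinkled (rr)
P(yellow) = 2/4, P(wrinkled) = 2/4
P(both) = 2/4 × 2/4 = 4/16 = 1/4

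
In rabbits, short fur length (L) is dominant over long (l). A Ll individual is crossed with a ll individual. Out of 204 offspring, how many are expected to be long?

Punnett square for Ll × ll:
Offspring genotypes: 2 Ll, 2 ll
short: 2, long: 2
long: 2 out of 4 → fraction 1/2
Expected count = 1/2 × 204 = 102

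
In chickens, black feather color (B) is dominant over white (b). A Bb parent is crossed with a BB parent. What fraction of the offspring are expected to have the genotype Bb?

Punnett square for Bb × BB:
Offspring genotypes: 2 BB, 2 Bb
Total offspring: 4
Count with target: 2
Probability: 2/4 = 1/2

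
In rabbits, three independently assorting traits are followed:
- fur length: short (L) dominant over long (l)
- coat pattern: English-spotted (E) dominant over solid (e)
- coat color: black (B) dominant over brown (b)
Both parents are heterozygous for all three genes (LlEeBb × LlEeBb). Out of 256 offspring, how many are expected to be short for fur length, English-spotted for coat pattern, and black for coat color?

Trihybrid cross: LlEeBb × LlEeBb
Each trait segregates independently with a 3:1 phenotypic ratio, so each gene contributes 3/4 (dominant) or 1/4 (recessive).
Target: short (fur length), English-spotted (coat pattern), black (coat color)
Probability = product of independent per-trait probabilities
= 3/4 × 3/4 × 3/4 = 27/64
Expected count = 27/64 × 256 = 108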